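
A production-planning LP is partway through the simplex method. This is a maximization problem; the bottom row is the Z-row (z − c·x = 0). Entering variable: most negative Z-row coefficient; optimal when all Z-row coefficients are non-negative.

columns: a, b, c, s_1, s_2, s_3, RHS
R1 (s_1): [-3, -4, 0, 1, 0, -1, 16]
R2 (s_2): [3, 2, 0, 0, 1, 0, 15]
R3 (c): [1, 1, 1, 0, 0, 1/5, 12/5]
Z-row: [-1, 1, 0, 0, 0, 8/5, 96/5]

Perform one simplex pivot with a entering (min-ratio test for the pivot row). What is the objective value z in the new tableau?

Ratio test on column a — row 1: entry -3 ≤ 0; row 2: 15/3 = 5; row 3: (12/5)/1 = 12/5. Minimum is 12/5 at row 3 (c leaves); pivot element 1.
Pivot on row 3; the Z-row RHS becomes 96/5 − (-1)·(12/5) = 108/5.

108/5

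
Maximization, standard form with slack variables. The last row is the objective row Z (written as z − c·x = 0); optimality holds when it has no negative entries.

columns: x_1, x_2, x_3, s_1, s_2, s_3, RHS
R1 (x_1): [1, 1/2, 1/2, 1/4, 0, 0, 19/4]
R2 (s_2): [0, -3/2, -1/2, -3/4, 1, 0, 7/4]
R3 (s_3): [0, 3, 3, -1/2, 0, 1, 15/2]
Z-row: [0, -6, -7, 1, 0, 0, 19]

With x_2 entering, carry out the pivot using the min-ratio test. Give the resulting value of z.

Ratio test on column x_2 — row 1: (19/4)/(1/2) = 19/2; row 2: entry -3/2 ≤ 0; row 3: (15/2)/3 = 5/2. Minimum is 5/2 at row 3 (s_3 leaves); pivot element 3.
Pivot on row 3; the Z-row RHS becomes 19 − (-6)·(5/2) = 34.

34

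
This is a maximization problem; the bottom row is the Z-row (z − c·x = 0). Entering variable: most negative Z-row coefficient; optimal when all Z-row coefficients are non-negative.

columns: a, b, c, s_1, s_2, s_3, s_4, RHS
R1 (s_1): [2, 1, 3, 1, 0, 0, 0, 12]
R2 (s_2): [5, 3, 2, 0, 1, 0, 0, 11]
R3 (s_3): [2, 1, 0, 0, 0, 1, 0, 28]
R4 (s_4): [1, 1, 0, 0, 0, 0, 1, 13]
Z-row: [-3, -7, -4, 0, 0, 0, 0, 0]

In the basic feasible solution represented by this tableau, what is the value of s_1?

s_1 is basic (row 1); its value is the RHS of that row, 12.

12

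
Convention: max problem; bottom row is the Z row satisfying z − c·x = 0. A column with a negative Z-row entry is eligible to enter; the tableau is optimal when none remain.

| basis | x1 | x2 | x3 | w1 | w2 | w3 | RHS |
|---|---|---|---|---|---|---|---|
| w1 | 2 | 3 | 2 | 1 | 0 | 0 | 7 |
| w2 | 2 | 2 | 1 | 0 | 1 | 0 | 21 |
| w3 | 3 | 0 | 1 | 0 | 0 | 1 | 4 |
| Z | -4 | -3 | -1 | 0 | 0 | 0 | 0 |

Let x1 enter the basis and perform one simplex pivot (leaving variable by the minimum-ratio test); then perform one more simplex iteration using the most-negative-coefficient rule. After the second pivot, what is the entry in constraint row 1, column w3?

-2/9

Ratio test on column x1 — row 1: 7/2 = 7/2; row 2: 21/2 = 21/2; row 3: 4/3 = 4/3. Minimum is 4/3 at row 3 (w3 leaves); pivot element 3.
Divide row 3 by 3; eliminate column x1 from the other rows.
Second iteration: most negative Z-row entry is -3 in column x2, so x2 enters.
Ratio test on column x2 — row 1: (13/3)/3 = 13/9; row 2: (55/3)/2 = 55/6; row 3: entry 0 ≤ 0. Minimum is 13/9 at row 1 (w1 leaves); pivot element 3.
Divide row 1 by 3; eliminate column x2 from the other rows.
After both pivots, the entry at constraint row 1, column w3 is -2/9.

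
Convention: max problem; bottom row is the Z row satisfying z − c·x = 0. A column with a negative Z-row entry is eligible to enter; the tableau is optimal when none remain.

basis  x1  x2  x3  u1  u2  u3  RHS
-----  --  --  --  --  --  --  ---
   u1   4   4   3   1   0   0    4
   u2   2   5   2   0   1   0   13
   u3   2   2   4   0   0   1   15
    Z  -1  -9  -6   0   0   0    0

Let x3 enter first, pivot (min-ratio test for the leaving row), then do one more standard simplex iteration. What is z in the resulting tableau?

9

Ratio test on column x3 — row 1: 4/3 = 4/3; row 2: 13/2 = 13/2; row 3: 15/4 = 15/4. Minimum is 4/3 at row 1 (u1 leaves); pivot element 3.
Pivot on row 1; the Z-row RHS becomes 0 − (-6)·(4/3) = 8.
Next entering variable (most negative Z-row entry -1): x2.
Ratio test on column x2 — row 1: (4/3)/(4/3) = 1; row 2: (31/3)/(7/3) = 31/7; row 3: entry -10/3 ≤ 0. Minimum is 1 at row 1 (x3 leaves); pivot element 4/3.
After the second pivot the Z-row RHS is 8 − (-1)·1 = 9.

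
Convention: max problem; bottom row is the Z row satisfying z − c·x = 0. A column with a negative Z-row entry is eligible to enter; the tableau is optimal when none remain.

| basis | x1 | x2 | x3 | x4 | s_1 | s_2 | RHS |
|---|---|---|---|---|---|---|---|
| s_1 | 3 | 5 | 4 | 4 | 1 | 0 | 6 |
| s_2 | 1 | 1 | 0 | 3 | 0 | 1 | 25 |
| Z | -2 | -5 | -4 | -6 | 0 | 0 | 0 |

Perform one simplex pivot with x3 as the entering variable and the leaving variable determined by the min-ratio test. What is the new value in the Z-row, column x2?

Ratio test on column x3 — row 1: 6/4 = 3/2; row 2: entry 0 ≤ 0. Minimum is 3/2 at row 1 (s_1 leaves); pivot element 4.
Divide row 1 by 4; eliminate column x3 from the other rows.
Z-row update in column x2: -5 − (-4)·(5/4) = 0.

0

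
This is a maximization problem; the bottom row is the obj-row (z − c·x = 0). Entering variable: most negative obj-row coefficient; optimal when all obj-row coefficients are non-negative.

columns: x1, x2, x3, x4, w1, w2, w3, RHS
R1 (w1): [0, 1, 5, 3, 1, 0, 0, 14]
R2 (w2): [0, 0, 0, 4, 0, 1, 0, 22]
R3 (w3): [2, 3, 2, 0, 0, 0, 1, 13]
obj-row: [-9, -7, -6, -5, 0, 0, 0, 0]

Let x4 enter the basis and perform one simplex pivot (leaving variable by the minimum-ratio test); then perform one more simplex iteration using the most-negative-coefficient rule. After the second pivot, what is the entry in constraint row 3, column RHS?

Ratio test on column x4 — row 1: 14/3 = 14/3; row 2: 22/4 = 11/2; row 3: entry 0 ≤ 0. Minimum is 14/3 at row 1 (w1 leaves); pivot element 3.
Divide row 1 by 3; eliminate column x4 from the other rows.
Second iteration: most negative obj-row entry is -9 in column x1, so x1 enters.
Ratio test on column x1 — row 1: entry 0 ≤ 0; row 2: entry 0 ≤ 0; row 3: 13/2 = 13/2. Minimum is 13/2 at row 3 (w3 leaves); pivot element 2.
Divide row 3 by 2; eliminate column x1 from the other rows.
After both pivots, the entry at constraint row 3, column RHS is 13/2.

13/2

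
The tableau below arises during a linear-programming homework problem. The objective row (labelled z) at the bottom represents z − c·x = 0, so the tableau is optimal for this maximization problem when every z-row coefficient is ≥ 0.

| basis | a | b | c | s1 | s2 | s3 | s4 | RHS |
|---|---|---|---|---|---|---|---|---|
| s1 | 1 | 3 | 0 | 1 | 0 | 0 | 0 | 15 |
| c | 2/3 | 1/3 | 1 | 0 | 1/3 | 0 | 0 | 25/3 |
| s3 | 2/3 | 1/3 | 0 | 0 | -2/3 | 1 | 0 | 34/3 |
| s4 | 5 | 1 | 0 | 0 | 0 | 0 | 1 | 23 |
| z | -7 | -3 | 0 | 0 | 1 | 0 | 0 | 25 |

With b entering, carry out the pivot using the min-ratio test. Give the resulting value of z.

Ratio test on column b — row 1: 15/3 = 5; row 2: (25/3)/(1/3) = 25; row 3: (34/3)/(1/3) = 34; row 4: 23/1 = 23. Minimum is 5 at row 1 (s1 leaves); pivot element 3.
Pivot on row 1; the z-row RHS becomes 25 − (-3)·5 = 40.

40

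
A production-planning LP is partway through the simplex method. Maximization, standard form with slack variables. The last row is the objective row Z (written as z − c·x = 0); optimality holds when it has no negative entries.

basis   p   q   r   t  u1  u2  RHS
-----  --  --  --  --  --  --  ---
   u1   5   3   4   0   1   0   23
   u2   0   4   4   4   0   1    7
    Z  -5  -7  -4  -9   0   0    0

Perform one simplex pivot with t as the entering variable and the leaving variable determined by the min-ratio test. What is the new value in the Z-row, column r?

5

Ratio test on column t — row 1: entry 0 ≤ 0; row 2: 7/4 = 7/4. Minimum is 7/4 at row 2 (u2 leaves); pivot element 4.
Divide row 2 by 4; eliminate column t from the other rows.
Z-row update in column r: -4 − (-9)·1 = 5.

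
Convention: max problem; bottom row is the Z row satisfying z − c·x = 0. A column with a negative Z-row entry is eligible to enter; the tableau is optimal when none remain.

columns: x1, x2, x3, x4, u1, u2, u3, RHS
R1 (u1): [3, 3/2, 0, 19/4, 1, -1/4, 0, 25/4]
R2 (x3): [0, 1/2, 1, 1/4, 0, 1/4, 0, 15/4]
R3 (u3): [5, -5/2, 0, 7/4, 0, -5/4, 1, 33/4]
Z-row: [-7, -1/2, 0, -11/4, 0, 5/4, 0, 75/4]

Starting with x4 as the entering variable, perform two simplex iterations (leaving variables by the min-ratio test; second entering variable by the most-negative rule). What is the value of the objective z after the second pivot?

Ratio test on column x4 — row 1: (25/4)/(19/4) = 25/19; row 2: (15/4)/(1/4) = 15; row 3: (33/4)/(7/4) = 33/7. Minimum is 25/19 at row 1 (u1 leaves); pivot element 19/4.
Pivot on row 1; the Z-row RHS becomes 75/4 − (-11/4)·(25/19) = 425/19.
Next entering variable (most negative Z-row entry -100/19): x1.
Ratio test on column x1 — row 1: (25/19)/(12/19) = 25/12; row 2: entry -3/19 ≤ 0; row 3: (113/19)/(74/19) = 113/74. Minimum is 113/74 at row 3 (u3 leaves); pivot element 74/19.
After the second pivot the Z-row RHS is 425/19 − (-100/19)·(113/74) = 1125/37.

1125/37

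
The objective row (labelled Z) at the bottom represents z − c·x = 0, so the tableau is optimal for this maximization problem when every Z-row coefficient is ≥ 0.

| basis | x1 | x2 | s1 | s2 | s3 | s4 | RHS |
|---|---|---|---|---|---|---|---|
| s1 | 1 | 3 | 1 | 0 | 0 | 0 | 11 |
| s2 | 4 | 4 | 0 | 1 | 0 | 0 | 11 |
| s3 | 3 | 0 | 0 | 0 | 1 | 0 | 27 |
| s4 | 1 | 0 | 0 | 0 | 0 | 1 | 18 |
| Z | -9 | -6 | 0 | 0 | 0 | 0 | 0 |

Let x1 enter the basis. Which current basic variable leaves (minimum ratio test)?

s2

Column x1 entries and ratios — s1: 11/1 = 11; s2: 11/4 = 11/4; s3: 27/3 = 9; s4: 18/1 = 18.
Smallest ratio is 11/4 in the row of s2, so s2 leaves.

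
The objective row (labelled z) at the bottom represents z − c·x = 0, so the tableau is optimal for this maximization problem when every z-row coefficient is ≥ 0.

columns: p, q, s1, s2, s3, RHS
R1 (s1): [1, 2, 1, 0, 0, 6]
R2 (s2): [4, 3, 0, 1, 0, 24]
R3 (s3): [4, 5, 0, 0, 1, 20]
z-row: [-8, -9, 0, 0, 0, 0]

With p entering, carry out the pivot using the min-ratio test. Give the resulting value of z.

Ratio test on column p — row 1: 6/1 = 6; row 2: 24/4 = 6; row 3: 20/4 = 5. Minimum is 5 at row 3 (s3 leaves); pivot element 4.
Pivot on row 3; the z-row RHS becomes 0 − (-8)·5 = 40.

40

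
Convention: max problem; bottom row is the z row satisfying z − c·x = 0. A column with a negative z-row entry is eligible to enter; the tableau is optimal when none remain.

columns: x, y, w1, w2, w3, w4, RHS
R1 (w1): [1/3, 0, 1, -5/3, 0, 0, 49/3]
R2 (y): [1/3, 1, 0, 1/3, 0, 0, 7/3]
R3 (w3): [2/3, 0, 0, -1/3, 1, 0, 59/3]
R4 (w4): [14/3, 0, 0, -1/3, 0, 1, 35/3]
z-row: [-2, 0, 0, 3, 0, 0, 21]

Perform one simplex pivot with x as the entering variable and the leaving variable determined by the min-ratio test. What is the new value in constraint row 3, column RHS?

Ratio test on column x — row 1: (49/3)/(1/3) = 49; row 2: (7/3)/(1/3) = 7; row 3: (59/3)/(2/3) = 59/2; row 4: (35/3)/(14/3) = 5/2. Minimum is 5/2 at row 4 (w4 leaves); pivot element 14/3.
Divide row 4 by 14/3; eliminate column x from the other rows.
Row 3 update in column RHS: 59/3 − (2/3)·(5/2) = 18.

18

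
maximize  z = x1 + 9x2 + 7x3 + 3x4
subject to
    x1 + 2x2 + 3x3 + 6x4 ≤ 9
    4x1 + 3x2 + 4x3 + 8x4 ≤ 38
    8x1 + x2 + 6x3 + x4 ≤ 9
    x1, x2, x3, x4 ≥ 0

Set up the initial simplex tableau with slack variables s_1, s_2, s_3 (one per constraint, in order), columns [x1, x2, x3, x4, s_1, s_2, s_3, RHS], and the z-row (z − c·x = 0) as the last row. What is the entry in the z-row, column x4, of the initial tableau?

The z-row carries the negated objective coefficients: the x4 entry is -3.

-3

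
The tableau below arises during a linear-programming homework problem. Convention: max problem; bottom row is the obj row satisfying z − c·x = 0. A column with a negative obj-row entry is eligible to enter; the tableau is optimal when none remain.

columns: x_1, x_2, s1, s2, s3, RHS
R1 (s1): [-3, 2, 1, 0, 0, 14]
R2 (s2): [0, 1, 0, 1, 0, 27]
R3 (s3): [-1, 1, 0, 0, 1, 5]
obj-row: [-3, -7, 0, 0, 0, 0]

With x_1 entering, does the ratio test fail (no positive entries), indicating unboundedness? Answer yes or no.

yes

Every constraint-row entry in column x_1 is ≤ 0, so increasing x_1 is unbounded.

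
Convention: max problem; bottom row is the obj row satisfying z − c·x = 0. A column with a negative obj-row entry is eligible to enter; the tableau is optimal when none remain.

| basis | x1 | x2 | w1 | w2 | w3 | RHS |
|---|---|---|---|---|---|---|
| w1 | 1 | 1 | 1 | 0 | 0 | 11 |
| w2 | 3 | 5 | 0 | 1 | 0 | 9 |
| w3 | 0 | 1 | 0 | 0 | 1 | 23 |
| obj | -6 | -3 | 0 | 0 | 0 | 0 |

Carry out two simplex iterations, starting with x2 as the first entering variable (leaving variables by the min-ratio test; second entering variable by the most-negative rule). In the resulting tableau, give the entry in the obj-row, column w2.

2

Ratio test on column x2 — row 1: 11/1 = 11; row 2: 9/5 = 9/5; row 3: 23/1 = 23. Minimum is 9/5 at row 2 (w2 leaves); pivot element 5.
Divide row 2 by 5; eliminate column x2 from the other rows.
Second iteration: most negative obj-row entry is -21/5 in column x1, so x1 enters.
Ratio test on column x1 — row 1: (46/5)/(2/5) = 23; row 2: (9/5)/(3/5) = 3; row 3: entry -3/5 ≤ 0. Minimum is 3 at row 2 (x2 leaves); pivot element 3/5.
Divide row 2 by 3/5; eliminate column x1 from the other rows.
After both pivots, the entry at the obj-row, column w2 is 2.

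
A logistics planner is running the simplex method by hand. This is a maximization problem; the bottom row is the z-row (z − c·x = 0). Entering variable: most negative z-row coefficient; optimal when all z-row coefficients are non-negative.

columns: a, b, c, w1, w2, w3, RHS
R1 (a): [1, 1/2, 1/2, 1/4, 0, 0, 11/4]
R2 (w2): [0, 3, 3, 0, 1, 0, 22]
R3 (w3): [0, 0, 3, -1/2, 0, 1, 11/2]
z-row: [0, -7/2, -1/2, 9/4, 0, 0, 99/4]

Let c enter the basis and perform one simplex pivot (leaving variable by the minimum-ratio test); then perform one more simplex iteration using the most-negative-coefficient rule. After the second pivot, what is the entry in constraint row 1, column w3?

Ratio test on column c — row 1: (11/4)/(1/2) = 11/2; row 2: 22/3 = 22/3; row 3: (11/2)/3 = 11/6. Minimum is 11/6 at row 3 (w3 leaves); pivot element 3.
Divide row 3 by 3; eliminate column c from the other rows.
Second iteration: most negative z-row entry is -7/2 in column b, so b enters.
Ratio test on column b — row 1: (11/6)/(1/2) = 11/3; row 2: (33/2)/3 = 11/2; row 3: entry 0 ≤ 0. Minimum is 11/3 at row 1 (a leaves); pivot element 1/2.
Divide row 1 by 1/2; eliminate column b from the other rows.
After both pivots, the entry at constraint row 1, column w3 is -1/3.

-1/3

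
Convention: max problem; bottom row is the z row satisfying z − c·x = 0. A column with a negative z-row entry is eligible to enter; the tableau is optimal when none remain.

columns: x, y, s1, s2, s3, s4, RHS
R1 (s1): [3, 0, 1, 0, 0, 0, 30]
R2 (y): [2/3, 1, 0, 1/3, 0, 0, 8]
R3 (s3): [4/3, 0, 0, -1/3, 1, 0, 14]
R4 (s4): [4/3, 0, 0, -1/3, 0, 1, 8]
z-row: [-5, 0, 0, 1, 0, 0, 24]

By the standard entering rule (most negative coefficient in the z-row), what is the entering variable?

Negative z-row entries: x: -5.
The most negative is -5 in column x, so x enters.

x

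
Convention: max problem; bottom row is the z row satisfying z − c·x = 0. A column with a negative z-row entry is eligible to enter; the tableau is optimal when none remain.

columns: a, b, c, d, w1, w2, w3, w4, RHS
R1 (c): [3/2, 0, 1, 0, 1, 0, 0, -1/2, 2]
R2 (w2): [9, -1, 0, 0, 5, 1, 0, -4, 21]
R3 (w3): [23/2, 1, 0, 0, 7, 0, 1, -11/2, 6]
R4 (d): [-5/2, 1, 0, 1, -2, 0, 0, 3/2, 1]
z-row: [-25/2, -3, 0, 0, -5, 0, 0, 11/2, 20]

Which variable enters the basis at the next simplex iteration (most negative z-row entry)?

Negative z-row entries: a: -25/2, b: -3, w1: -5.
The most negative is -25/2 in column a, so a enters.

a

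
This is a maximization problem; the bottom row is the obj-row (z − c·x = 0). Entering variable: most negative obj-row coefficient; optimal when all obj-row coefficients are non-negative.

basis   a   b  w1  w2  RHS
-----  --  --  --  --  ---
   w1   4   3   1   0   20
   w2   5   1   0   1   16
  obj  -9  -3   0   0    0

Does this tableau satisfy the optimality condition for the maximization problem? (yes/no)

no

The obj-row has a negative entry -9 in column a, so it is not optimal.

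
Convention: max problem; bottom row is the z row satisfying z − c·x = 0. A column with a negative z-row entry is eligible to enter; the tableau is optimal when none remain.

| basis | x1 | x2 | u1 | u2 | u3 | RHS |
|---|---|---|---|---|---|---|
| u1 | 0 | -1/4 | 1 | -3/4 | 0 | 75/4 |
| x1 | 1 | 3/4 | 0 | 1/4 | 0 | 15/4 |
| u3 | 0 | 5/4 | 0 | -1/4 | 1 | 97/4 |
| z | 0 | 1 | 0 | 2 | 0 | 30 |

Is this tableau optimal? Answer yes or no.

yes

Every z-row coefficient is ≥ 0, so the tableau is optimal.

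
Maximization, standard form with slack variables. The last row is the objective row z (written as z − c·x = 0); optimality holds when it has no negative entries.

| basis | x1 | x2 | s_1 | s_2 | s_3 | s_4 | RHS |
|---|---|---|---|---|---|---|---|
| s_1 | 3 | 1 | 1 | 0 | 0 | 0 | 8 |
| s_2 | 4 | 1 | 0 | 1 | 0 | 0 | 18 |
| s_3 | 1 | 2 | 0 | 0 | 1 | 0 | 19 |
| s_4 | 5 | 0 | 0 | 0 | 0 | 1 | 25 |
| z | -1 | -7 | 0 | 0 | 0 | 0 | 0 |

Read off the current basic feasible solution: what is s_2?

s_2 is basic (row 2); its value is the RHS of that row, 18.

18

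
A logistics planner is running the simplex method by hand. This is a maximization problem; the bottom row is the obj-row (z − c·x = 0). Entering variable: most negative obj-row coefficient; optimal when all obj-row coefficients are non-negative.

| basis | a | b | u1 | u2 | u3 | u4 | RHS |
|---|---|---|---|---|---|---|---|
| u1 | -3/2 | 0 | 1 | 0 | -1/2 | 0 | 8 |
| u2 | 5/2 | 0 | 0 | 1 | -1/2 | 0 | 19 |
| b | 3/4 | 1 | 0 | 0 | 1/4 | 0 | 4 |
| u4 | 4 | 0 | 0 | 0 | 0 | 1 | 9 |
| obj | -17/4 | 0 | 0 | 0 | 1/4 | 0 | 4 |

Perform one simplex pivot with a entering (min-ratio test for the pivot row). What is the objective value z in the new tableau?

Ratio test on column a — row 1: entry -3/2 ≤ 0; row 2: 19/(5/2) = 38/5; row 3: 4/(3/4) = 16/3; row 4: 9/4 = 9/4. Minimum is 9/4 at row 4 (u4 leaves); pivot element 4.
Pivot on row 4; the obj-row RHS becomes 4 − (-17/4)·(9/4) = 217/16.

217/16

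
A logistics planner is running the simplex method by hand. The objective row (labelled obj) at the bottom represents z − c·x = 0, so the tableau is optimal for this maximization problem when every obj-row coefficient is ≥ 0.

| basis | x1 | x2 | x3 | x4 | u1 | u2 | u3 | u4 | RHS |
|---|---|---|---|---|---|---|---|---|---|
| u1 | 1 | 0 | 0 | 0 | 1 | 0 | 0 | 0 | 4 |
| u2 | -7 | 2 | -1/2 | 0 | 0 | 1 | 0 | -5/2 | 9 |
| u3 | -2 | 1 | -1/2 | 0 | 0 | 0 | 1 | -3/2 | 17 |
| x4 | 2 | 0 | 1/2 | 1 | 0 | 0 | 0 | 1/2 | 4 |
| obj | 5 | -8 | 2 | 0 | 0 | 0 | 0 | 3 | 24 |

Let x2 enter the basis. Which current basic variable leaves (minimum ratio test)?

Column x2 entries and ratios — u1: 0 ≤ 0, skip; u2: 9/2 = 9/2; u3: 17/1 = 17; x4: 0 ≤ 0, skip.
Smallest ratio is 9/2 in the row of u2, so u2 leaves.

u2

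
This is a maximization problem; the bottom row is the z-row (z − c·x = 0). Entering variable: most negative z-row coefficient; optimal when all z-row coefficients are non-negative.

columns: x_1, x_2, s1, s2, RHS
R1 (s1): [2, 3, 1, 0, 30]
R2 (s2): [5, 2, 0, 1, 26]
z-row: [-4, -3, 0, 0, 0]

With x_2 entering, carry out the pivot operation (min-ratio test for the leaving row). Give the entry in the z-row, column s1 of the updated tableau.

Ratio test on column x_2 — row 1: 30/3 = 10; row 2: 26/2 = 13. Minimum is 10 at row 1 (s1 leaves); pivot element 3.
Divide row 1 by 3; eliminate column x_2 from the other rows.
z-row update in column s1: 0 − (-3)·(1/3) = 1.

1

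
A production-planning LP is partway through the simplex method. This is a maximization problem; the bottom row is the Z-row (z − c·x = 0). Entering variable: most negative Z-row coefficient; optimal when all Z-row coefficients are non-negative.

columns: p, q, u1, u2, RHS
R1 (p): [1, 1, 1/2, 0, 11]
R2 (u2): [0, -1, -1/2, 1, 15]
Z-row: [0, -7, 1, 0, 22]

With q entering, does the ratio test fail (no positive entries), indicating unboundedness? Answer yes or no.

Column q has positive entries in row(s) 1, so the ratio test bounds it — not unbounded.

no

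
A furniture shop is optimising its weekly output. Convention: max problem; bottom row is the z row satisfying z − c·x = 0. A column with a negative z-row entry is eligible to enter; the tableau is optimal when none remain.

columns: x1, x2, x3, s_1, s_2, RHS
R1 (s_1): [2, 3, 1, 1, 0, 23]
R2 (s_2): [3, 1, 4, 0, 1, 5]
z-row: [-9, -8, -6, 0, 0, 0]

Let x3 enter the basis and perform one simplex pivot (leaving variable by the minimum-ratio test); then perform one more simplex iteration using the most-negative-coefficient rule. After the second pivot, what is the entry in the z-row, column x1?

15

Ratio test on column x3 — row 1: 23/1 = 23; row 2: 5/4 = 5/4. Minimum is 5/4 at row 2 (s_2 leaves); pivot element 4.
Divide row 2 by 4; eliminate column x3 from the other rows.
Second iteration: most negative z-row entry is -13/2 in column x2, so x2 enters.
Ratio test on column x2 — row 1: (87/4)/(11/4) = 87/11; row 2: (5/4)/(1/4) = 5. Minimum is 5 at row 2 (x3 leaves); pivot element 1/4.
Divide row 2 by 1/4; eliminate column x2 from the other rows.
After both pivots, the entry at the z-row, column x1 is 15.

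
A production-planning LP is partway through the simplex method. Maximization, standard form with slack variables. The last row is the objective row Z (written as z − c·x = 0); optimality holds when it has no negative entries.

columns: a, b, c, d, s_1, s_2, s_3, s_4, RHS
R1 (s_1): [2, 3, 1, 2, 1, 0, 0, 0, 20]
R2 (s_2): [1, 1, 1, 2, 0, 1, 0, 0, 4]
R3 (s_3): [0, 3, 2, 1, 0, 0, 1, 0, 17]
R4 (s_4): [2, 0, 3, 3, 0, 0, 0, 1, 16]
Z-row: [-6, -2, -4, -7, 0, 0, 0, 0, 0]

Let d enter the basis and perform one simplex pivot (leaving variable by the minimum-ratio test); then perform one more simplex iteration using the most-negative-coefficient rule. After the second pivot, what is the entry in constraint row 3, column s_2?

Ratio test on column d — row 1: 20/2 = 10; row 2: 4/2 = 2; row 3: 17/1 = 17; row 4: 16/3 = 16/3. Minimum is 2 at row 2 (s_2 leaves); pivot element 2.
Divide row 2 by 2; eliminate column d from the other rows.
Second iteration: most negative Z-row entry is -5/2 in column a, so a enters.
Ratio test on column a — row 1: 16/1 = 16; row 2: 2/(1/2) = 4; row 3: entry -1/2 ≤ 0; row 4: 10/(1/2) = 20. Minimum is 4 at row 2 (d leaves); pivot element 1/2.
Divide row 2 by 1/2; eliminate column a from the other rows.
After both pivots, the entry at constraint row 3, column s_2 is 0.

0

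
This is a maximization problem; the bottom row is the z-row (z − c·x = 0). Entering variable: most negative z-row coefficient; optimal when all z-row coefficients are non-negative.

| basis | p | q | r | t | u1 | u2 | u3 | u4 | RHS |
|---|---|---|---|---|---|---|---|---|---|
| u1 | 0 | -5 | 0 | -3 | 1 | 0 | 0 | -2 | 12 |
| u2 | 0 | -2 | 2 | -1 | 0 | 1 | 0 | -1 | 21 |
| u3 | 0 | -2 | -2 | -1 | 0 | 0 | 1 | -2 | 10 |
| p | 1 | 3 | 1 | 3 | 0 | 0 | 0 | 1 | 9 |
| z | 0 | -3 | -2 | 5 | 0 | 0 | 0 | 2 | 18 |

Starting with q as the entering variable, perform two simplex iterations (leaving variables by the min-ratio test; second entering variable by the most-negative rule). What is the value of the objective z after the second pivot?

36

Ratio test on column q — row 1: entry -5 ≤ 0; row 2: entry -2 ≤ 0; row 3: entry -2 ≤ 0; row 4: 9/3 = 3. Minimum is 3 at row 4 (p leaves); pivot element 3.
Pivot on row 4; the z-row RHS becomes 18 − (-3)·3 = 27.
Next entering variable (most negative z-row entry -1): r.
Ratio test on column r — row 1: 27/(5/3) = 81/5; row 2: 27/(8/3) = 81/8; row 3: entry -4/3 ≤ 0; row 4: 3/(1/3) = 9. Minimum is 9 at row 4 (q leaves); pivot element 1/3.
After the second pivot the z-row RHS is 27 − (-1)·9 = 36.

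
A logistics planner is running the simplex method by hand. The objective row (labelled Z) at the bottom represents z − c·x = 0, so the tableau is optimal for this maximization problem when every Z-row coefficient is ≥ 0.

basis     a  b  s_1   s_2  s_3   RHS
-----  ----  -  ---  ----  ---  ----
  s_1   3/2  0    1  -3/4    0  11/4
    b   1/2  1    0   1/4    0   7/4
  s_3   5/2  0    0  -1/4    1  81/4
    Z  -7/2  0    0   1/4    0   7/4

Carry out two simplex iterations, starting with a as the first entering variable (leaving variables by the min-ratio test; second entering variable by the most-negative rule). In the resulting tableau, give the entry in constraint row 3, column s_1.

Ratio test on column a — row 1: (11/4)/(3/2) = 11/6; row 2: (7/4)/(1/2) = 7/2; row 3: (81/4)/(5/2) = 81/10. Minimum is 11/6 at row 1 (s_1 leaves); pivot element 3/2.
Divide row 1 by 3/2; eliminate column a from the other rows.
Second iteration: most negative Z-row entry is -3/2 in column s_2, so s_2 enters.
Ratio test on column s_2 — row 1: entry -1/2 ≤ 0; row 2: (5/6)/(1/2) = 5/3; row 3: (47/3)/1 = 47/3. Minimum is 5/3 at row 2 (b leaves); pivot element 1/2.
Divide row 2 by 1/2; eliminate column s_2 from the other rows.
After both pivots, the entry at constraint row 3, column s_1 is -1.

-1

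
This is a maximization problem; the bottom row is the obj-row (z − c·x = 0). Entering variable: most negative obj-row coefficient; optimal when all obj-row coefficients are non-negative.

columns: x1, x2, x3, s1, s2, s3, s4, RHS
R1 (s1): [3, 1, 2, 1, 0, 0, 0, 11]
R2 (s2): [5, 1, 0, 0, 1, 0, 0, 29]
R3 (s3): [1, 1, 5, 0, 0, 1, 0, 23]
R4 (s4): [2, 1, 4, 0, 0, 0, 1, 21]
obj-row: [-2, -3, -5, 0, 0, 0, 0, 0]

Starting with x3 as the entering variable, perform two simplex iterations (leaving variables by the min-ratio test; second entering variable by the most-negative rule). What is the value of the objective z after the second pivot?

Ratio test on column x3 — row 1: 11/2 = 11/2; row 2: entry 0 ≤ 0; row 3: 23/5 = 23/5; row 4: 21/4 = 21/4. Minimum is 23/5 at row 3 (s3 leaves); pivot element 5.
Pivot on row 3; the obj-row RHS becomes 0 − (-5)·(23/5) = 23.
Next entering variable (most negative obj-row entry -2): x2.
Ratio test on column x2 — row 1: (9/5)/(3/5) = 3; row 2: 29/1 = 29; row 3: (23/5)/(1/5) = 23; row 4: (13/5)/(1/5) = 13. Minimum is 3 at row 1 (s1 leaves); pivot element 3/5.
After the second pivot the obj-row RHS is 23 − (-2)·3 = 29.

29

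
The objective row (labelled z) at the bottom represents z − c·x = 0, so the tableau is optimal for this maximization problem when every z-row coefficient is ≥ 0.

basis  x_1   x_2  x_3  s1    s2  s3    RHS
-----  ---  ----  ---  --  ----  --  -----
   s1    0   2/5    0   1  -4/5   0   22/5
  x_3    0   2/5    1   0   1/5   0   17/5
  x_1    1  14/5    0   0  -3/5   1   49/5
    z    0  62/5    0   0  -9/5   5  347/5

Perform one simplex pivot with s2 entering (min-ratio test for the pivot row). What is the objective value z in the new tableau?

100

Ratio test on column s2 — row 1: entry -4/5 ≤ 0; row 2: (17/5)/(1/5) = 17; row 3: entry -3/5 ≤ 0. Minimum is 17 at row 2 (x_3 leaves); pivot element 1/5.
Pivot on row 2; the z-row RHS becomes 347/5 − (-9/5)·17 = 100.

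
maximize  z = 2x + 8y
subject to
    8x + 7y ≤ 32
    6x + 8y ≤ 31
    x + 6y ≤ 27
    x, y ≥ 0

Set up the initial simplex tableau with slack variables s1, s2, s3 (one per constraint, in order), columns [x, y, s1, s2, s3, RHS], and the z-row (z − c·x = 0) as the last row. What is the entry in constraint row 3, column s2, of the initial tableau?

0

Slack s2 belongs to constraint 2; its column is the unit vector e_2, so the entry in row 3 is 0.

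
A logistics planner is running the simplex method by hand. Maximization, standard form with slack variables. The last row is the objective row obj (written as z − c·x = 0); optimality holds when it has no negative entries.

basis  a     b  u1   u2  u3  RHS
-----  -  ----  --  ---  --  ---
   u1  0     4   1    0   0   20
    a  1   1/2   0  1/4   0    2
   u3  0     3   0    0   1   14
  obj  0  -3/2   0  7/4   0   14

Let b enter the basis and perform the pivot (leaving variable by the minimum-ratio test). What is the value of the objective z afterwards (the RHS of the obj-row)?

20

Ratio test on column b — row 1: 20/4 = 5; row 2: 2/(1/2) = 4; row 3: 14/3 = 14/3. Minimum is 4 at row 2 (a leaves); pivot element 1/2.
Pivot on row 2; the obj-row RHS becomes 14 − (-3/2)·4 = 20.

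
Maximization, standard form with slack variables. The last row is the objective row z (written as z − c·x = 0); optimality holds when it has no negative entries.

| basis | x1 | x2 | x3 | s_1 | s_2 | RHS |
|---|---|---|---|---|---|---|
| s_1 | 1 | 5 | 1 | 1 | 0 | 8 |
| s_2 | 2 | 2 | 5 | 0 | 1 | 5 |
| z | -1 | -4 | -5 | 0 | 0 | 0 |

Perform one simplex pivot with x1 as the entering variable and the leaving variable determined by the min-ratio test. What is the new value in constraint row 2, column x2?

Ratio test on column x1 — row 1: 8/1 = 8; row 2: 5/2 = 5/2. Minimum is 5/2 at row 2 (s_2 leaves); pivot element 2.
Divide row 2 by 2; eliminate column x1 from the other rows.
In the new row 2, the x2 entry is the old entry divided by the pivot: 2/2 = 1.

1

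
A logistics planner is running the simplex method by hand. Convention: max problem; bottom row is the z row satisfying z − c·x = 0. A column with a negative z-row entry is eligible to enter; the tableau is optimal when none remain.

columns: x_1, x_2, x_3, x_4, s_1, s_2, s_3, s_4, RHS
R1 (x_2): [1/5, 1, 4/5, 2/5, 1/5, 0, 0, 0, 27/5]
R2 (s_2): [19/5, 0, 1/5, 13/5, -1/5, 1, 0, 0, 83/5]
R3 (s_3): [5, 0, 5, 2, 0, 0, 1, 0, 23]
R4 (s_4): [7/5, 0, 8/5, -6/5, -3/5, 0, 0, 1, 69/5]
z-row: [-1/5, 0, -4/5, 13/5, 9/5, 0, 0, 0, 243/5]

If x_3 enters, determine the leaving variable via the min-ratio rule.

Column x_3 entries and ratios — x_2: (27/5)/(4/5) = 27/4; s_2: (83/5)/(1/5) = 83; s_3: 23/5 = 23/5; s_4: (69/5)/(8/5) = 69/8.
Smallest ratio is 23/5 in the row of s_3, so s_3 leaves.

s_3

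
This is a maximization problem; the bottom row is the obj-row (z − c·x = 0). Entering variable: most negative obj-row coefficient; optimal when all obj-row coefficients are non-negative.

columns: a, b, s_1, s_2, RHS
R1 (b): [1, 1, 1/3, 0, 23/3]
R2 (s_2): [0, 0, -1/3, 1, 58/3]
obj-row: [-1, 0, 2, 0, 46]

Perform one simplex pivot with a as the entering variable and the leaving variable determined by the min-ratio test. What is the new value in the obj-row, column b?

Ratio test on column a — row 1: (23/3)/1 = 23/3; row 2: entry 0 ≤ 0. Minimum is 23/3 at row 1 (b leaves); pivot element 1.
Divide row 1 by 1; eliminate column a from the other rows.
obj-row update in column b: 0 − (-1)·1 = 1.

1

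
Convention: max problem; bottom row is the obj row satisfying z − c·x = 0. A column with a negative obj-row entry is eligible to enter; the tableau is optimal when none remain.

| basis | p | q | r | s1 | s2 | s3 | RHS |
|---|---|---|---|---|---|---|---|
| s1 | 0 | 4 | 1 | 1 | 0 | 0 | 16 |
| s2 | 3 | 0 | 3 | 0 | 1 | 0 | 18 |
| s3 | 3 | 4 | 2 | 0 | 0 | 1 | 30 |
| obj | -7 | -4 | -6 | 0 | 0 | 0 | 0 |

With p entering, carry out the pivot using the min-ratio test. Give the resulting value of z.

Ratio test on column p — row 1: entry 0 ≤ 0; row 2: 18/3 = 6; row 3: 30/3 = 10. Minimum is 6 at row 2 (s2 leaves); pivot element 3.
Pivot on row 2; the obj-row RHS becomes 0 − (-7)·6 = 42.

42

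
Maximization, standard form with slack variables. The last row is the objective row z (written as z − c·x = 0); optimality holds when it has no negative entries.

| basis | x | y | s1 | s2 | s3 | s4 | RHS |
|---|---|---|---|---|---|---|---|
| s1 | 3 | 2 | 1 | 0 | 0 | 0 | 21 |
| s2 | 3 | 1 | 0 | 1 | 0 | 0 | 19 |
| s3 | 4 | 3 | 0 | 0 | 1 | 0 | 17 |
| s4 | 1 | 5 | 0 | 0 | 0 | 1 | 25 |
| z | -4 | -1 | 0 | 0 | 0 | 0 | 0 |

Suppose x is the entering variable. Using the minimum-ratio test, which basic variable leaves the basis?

Column x entries and ratios — s1: 21/3 = 7; s2: 19/3 = 19/3; s3: 17/4 = 17/4; s4: 25/1 = 25.
Smallest ratio is 17/4 in the row of s3, so s3 leaves.

s3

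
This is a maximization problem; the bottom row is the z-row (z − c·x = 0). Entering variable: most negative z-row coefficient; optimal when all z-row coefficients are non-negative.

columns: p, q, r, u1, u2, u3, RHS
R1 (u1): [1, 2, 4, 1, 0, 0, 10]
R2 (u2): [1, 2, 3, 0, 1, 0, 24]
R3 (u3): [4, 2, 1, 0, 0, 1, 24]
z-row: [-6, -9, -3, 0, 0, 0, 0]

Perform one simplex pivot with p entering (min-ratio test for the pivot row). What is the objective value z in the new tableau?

36

Ratio test on column p — row 1: 10/1 = 10; row 2: 24/1 = 24; row 3: 24/4 = 6. Minimum is 6 at row 3 (u3 leaves); pivot element 4.
Pivot on row 3; the z-row RHS becomes 0 − (-6)·6 = 36.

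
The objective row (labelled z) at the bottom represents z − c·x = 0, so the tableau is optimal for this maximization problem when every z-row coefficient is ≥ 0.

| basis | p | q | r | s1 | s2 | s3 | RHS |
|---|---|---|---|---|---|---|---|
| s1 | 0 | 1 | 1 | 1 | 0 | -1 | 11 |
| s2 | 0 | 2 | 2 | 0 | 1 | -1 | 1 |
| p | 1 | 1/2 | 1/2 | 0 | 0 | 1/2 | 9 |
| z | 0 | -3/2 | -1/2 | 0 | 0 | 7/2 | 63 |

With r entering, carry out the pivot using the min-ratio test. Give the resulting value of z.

253/4

Ratio test on column r — row 1: 11/1 = 11; row 2: 1/2 = 1/2; row 3: 9/(1/2) = 18. Minimum is 1/2 at row 2 (s2 leaves); pivot element 2.
Pivot on row 2; the z-row RHS becomes 63 − (-1/2)·(1/2) = 253/4.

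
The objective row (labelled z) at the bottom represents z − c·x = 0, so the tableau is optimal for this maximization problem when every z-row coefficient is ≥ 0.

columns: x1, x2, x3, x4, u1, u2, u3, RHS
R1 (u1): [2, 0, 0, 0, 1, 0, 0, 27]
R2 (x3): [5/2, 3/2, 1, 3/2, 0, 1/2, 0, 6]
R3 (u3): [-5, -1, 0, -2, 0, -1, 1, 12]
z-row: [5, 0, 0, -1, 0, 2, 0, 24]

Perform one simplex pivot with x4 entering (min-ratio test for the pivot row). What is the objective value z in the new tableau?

28

Ratio test on column x4 — row 1: entry 0 ≤ 0; row 2: 6/(3/2) = 4; row 3: entry -2 ≤ 0. Minimum is 4 at row 2 (x3 leaves); pivot element 3/2.
Pivot on row 2; the z-row RHS becomes 24 − (-1)·4 = 28.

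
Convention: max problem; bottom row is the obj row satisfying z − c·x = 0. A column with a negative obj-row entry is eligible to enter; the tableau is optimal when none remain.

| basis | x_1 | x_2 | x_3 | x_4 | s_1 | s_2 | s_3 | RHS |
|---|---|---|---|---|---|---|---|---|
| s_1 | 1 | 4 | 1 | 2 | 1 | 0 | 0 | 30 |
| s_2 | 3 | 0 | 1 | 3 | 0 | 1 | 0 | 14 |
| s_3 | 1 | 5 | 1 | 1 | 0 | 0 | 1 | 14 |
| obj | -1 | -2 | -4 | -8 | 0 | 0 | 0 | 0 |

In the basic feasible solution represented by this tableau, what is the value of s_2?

s_2 is basic (row 2); its value is the RHS of that row, 14.

14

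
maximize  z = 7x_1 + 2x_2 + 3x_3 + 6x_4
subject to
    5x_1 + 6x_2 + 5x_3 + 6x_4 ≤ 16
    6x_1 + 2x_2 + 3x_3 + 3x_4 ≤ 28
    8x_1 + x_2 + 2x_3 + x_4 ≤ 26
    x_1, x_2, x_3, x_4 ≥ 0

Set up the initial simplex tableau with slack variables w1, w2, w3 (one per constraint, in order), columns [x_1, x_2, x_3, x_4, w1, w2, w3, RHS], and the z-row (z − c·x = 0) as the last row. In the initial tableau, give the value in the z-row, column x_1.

-7

The z-row carries the negated objective coefficients: the x_1 entry is -7.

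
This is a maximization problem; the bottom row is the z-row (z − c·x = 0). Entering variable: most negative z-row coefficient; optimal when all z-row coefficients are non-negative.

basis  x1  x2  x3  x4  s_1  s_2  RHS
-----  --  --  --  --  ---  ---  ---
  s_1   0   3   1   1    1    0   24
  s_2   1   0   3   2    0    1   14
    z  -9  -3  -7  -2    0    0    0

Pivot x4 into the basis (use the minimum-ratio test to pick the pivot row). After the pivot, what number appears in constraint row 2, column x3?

3/2

Ratio test on column x4 — row 1: 24/1 = 24; row 2: 14/2 = 7. Minimum is 7 at row 2 (s_2 leaves); pivot element 2.
Divide row 2 by 2; eliminate column x4 from the other rows.
In the new row 2, the x3 entry is the old entry divided by the pivot: 3/2 = 3/2.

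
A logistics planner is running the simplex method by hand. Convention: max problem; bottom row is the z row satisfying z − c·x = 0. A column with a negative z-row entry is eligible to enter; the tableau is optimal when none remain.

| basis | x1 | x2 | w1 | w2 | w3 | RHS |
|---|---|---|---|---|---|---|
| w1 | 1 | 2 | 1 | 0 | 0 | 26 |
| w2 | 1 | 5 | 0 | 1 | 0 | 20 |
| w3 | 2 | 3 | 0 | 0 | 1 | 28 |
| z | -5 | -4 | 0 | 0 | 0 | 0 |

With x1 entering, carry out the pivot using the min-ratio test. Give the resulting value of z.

70

Ratio test on column x1 — row 1: 26/1 = 26; row 2: 20/1 = 20; row 3: 28/2 = 14. Minimum is 14 at row 3 (w3 leaves); pivot element 2.
Pivot on row 3; the z-row RHS becomes 0 − (-5)·14 = 70.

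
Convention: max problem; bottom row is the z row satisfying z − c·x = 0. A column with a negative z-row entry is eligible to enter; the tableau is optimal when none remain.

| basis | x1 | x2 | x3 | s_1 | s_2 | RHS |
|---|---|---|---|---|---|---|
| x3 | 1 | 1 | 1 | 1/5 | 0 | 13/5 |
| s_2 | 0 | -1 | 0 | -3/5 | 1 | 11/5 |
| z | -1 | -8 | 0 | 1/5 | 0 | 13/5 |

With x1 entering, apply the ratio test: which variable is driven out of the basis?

Column x1 entries and ratios — x3: (13/5)/1 = 13/5; s_2: 0 ≤ 0, skip.
Smallest ratio is 13/5 in the row of x3, so x3 leaves.

x3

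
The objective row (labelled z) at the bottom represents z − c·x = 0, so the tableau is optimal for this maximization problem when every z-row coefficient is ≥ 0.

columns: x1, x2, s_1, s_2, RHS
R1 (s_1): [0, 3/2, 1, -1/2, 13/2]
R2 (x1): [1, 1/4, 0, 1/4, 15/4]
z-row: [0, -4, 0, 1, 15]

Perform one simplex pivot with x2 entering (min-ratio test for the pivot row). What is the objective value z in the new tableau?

Ratio test on column x2 — row 1: (13/2)/(3/2) = 13/3; row 2: (15/4)/(1/4) = 15. Minimum is 13/3 at row 1 (s_1 leaves); pivot element 3/2.
Pivot on row 1; the z-row RHS becomes 15 − (-4)·(13/3) = 97/3.

97/3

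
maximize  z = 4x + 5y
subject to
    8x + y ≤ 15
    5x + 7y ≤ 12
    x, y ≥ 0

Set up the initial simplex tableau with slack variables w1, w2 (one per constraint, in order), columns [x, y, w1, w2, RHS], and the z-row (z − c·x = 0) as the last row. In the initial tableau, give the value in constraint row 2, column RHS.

12

The RHS of constraint 2 is b_2 = 12.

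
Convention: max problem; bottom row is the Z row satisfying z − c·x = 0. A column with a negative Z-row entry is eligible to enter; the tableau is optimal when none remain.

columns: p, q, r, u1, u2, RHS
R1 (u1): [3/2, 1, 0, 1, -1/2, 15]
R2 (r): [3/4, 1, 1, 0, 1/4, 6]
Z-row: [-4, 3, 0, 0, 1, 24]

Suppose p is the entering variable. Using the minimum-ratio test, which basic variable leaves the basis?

r

Column p entries and ratios — u1: 15/(3/2) = 10; r: 6/(3/4) = 8.
Smallest ratio is 8 in the row of r, so r leaves.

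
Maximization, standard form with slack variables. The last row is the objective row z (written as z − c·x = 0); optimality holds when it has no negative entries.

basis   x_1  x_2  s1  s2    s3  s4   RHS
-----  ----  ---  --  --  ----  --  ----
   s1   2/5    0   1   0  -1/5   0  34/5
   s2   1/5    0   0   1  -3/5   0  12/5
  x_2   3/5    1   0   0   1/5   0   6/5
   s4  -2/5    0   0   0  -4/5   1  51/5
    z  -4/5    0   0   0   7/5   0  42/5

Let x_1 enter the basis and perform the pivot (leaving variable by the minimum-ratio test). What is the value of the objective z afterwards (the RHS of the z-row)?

10

Ratio test on column x_1 — row 1: (34/5)/(2/5) = 17; row 2: (12/5)/(1/5) = 12; row 3: (6/5)/(3/5) = 2; row 4: entry -2/5 ≤ 0. Minimum is 2 at row 3 (x_2 leaves); pivot element 3/5.
Pivot on row 3; the z-row RHS becomes 42/5 − (-4/5)·2 = 10.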